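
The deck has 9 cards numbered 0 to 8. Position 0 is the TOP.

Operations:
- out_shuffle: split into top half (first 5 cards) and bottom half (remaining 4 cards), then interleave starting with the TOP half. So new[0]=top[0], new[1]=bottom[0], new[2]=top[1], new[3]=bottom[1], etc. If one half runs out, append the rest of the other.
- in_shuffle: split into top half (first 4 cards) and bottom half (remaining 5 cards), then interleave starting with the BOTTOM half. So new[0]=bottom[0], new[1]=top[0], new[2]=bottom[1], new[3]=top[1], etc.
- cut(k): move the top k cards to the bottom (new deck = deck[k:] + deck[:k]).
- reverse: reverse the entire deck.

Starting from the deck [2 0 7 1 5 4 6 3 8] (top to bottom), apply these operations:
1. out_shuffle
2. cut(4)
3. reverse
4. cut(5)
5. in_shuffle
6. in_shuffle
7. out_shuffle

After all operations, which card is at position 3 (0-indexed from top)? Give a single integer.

Answer: 7

Derivation:
After op 1 (out_shuffle): [2 4 0 6 7 3 1 8 5]
After op 2 (cut(4)): [7 3 1 8 5 2 4 0 6]
After op 3 (reverse): [6 0 4 2 5 8 1 3 7]
After op 4 (cut(5)): [8 1 3 7 6 0 4 2 5]
After op 5 (in_shuffle): [6 8 0 1 4 3 2 7 5]
After op 6 (in_shuffle): [4 6 3 8 2 0 7 1 5]
After op 7 (out_shuffle): [4 0 6 7 3 1 8 5 2]
Position 3: card 7.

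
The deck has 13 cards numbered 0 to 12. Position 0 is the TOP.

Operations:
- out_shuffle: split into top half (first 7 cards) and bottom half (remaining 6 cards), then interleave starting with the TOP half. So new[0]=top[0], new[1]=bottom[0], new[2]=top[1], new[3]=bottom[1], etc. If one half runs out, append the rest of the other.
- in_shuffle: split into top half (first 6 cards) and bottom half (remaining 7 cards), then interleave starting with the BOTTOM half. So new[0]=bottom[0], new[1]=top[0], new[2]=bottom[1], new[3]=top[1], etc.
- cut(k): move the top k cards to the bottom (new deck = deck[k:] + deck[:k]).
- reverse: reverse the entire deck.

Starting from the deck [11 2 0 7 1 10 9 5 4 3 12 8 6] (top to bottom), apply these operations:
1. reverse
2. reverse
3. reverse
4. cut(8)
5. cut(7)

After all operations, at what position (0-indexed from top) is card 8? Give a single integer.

After op 1 (reverse): [6 8 12 3 4 5 9 10 1 7 0 2 11]
After op 2 (reverse): [11 2 0 7 1 10 9 5 4 3 12 8 6]
After op 3 (reverse): [6 8 12 3 4 5 9 10 1 7 0 2 11]
After op 4 (cut(8)): [1 7 0 2 11 6 8 12 3 4 5 9 10]
After op 5 (cut(7)): [12 3 4 5 9 10 1 7 0 2 11 6 8]
Card 8 is at position 12.

Answer: 12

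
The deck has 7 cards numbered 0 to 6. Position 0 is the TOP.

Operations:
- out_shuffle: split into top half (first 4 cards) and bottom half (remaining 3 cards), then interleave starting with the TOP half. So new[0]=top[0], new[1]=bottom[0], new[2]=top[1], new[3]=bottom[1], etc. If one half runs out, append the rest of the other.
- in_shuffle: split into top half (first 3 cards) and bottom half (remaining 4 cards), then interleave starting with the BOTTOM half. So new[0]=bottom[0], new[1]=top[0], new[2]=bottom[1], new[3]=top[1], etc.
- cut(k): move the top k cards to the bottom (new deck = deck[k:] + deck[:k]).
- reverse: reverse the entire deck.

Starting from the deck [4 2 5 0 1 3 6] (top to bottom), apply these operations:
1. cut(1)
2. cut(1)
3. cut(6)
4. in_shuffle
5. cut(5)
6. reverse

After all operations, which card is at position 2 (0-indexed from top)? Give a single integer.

Answer: 3

Derivation:
After op 1 (cut(1)): [2 5 0 1 3 6 4]
After op 2 (cut(1)): [5 0 1 3 6 4 2]
After op 3 (cut(6)): [2 5 0 1 3 6 4]
After op 4 (in_shuffle): [1 2 3 5 6 0 4]
After op 5 (cut(5)): [0 4 1 2 3 5 6]
After op 6 (reverse): [6 5 3 2 1 4 0]
Position 2: card 3.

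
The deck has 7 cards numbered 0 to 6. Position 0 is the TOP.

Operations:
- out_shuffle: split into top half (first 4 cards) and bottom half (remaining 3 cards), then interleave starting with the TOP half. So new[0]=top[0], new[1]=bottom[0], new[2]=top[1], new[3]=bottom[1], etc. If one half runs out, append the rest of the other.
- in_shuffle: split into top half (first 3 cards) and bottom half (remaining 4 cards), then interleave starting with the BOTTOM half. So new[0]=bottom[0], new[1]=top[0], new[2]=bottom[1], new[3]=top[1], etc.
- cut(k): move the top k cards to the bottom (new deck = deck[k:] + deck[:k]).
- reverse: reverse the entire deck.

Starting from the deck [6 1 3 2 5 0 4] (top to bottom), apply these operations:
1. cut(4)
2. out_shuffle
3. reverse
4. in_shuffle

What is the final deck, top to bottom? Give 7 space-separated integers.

After op 1 (cut(4)): [5 0 4 6 1 3 2]
After op 2 (out_shuffle): [5 1 0 3 4 2 6]
After op 3 (reverse): [6 2 4 3 0 1 5]
After op 4 (in_shuffle): [3 6 0 2 1 4 5]

Answer: 3 6 0 2 1 4 5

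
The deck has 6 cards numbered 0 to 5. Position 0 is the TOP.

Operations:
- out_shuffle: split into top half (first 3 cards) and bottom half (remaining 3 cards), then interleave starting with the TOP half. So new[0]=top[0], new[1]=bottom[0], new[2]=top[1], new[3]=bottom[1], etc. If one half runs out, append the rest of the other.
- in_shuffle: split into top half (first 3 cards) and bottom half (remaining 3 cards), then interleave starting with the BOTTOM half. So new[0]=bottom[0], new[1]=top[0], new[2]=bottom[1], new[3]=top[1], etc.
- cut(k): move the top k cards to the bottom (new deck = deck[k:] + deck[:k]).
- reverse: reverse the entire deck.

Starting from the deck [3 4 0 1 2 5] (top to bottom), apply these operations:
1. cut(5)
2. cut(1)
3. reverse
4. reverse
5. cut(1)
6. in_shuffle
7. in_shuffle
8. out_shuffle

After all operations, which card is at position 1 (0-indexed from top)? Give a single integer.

Answer: 4

Derivation:
After op 1 (cut(5)): [5 3 4 0 1 2]
After op 2 (cut(1)): [3 4 0 1 2 5]
After op 3 (reverse): [5 2 1 0 4 3]
After op 4 (reverse): [3 4 0 1 2 5]
After op 5 (cut(1)): [4 0 1 2 5 3]
After op 6 (in_shuffle): [2 4 5 0 3 1]
After op 7 (in_shuffle): [0 2 3 4 1 5]
After op 8 (out_shuffle): [0 4 2 1 3 5]
Position 1: card 4.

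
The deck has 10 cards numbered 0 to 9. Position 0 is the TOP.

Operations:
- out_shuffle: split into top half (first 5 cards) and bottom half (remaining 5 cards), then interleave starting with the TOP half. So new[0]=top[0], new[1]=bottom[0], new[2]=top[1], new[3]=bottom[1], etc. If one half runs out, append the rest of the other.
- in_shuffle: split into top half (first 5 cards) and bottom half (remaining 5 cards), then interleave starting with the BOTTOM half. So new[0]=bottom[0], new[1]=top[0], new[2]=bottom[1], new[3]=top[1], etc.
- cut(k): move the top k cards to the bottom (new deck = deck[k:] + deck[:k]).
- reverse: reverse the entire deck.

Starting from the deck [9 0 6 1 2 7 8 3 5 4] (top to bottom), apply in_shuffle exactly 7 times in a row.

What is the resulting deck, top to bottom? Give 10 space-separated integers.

Answer: 3 2 0 4 8 1 9 5 7 6

Derivation:
After op 1 (in_shuffle): [7 9 8 0 3 6 5 1 4 2]
After op 2 (in_shuffle): [6 7 5 9 1 8 4 0 2 3]
After op 3 (in_shuffle): [8 6 4 7 0 5 2 9 3 1]
After op 4 (in_shuffle): [5 8 2 6 9 4 3 7 1 0]
After op 5 (in_shuffle): [4 5 3 8 7 2 1 6 0 9]
After op 6 (in_shuffle): [2 4 1 5 6 3 0 8 9 7]
After op 7 (in_shuffle): [3 2 0 4 8 1 9 5 7 6]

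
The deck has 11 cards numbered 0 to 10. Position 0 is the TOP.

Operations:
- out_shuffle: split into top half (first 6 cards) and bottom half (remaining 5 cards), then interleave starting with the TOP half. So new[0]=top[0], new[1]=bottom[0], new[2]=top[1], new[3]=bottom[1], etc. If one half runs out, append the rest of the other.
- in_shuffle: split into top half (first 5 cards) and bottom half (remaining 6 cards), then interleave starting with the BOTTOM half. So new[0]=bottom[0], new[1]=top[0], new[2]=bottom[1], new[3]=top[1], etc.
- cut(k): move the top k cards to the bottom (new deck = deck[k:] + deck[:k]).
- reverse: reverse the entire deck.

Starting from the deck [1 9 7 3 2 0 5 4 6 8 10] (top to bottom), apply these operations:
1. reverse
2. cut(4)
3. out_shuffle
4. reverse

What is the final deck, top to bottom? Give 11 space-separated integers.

After op 1 (reverse): [10 8 6 4 5 0 2 3 7 9 1]
After op 2 (cut(4)): [5 0 2 3 7 9 1 10 8 6 4]
After op 3 (out_shuffle): [5 1 0 10 2 8 3 6 7 4 9]
After op 4 (reverse): [9 4 7 6 3 8 2 10 0 1 5]

Answer: 9 4 7 6 3 8 2 10 0 1 5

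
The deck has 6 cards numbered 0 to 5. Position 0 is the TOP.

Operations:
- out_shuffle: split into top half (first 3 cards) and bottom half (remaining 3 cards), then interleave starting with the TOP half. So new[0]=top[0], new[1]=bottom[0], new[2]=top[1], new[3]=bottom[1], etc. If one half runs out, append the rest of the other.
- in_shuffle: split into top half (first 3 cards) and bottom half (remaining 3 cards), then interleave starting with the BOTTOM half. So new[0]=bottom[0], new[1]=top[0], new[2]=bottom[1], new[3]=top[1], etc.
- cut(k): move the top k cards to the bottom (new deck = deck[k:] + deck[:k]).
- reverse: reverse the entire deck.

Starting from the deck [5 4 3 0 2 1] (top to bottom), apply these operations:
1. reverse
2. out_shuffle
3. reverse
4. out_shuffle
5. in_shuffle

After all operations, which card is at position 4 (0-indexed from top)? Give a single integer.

After op 1 (reverse): [1 2 0 3 4 5]
After op 2 (out_shuffle): [1 3 2 4 0 5]
After op 3 (reverse): [5 0 4 2 3 1]
After op 4 (out_shuffle): [5 2 0 3 4 1]
After op 5 (in_shuffle): [3 5 4 2 1 0]
Position 4: card 1.

Answer: 1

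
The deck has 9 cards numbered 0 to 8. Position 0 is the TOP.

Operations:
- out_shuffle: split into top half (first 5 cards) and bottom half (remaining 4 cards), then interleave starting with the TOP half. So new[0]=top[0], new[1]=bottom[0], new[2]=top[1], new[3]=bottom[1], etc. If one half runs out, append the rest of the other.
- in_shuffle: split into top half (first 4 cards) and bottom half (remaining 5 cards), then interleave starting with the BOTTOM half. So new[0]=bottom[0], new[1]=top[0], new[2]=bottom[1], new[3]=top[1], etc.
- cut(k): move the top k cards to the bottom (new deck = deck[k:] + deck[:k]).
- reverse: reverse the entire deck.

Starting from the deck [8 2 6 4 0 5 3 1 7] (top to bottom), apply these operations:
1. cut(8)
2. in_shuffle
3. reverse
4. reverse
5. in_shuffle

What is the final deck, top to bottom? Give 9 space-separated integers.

After op 1 (cut(8)): [7 8 2 6 4 0 5 3 1]
After op 2 (in_shuffle): [4 7 0 8 5 2 3 6 1]
After op 3 (reverse): [1 6 3 2 5 8 0 7 4]
After op 4 (reverse): [4 7 0 8 5 2 3 6 1]
After op 5 (in_shuffle): [5 4 2 7 3 0 6 8 1]

Answer: 5 4 2 7 3 0 6 8 1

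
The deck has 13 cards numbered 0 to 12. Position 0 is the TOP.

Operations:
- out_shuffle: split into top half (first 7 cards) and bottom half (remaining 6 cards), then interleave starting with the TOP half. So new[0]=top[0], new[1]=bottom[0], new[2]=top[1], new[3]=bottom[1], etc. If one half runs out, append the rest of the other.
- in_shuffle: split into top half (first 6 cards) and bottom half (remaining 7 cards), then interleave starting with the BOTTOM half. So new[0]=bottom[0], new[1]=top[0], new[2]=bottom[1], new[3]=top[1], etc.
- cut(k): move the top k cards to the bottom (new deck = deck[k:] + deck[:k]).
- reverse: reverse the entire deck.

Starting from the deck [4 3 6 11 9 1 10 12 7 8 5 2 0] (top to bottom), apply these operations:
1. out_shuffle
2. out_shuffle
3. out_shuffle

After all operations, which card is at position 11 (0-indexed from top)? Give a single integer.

After op 1 (out_shuffle): [4 12 3 7 6 8 11 5 9 2 1 0 10]
After op 2 (out_shuffle): [4 5 12 9 3 2 7 1 6 0 8 10 11]
After op 3 (out_shuffle): [4 1 5 6 12 0 9 8 3 10 2 11 7]
Position 11: card 11.

Answer: 11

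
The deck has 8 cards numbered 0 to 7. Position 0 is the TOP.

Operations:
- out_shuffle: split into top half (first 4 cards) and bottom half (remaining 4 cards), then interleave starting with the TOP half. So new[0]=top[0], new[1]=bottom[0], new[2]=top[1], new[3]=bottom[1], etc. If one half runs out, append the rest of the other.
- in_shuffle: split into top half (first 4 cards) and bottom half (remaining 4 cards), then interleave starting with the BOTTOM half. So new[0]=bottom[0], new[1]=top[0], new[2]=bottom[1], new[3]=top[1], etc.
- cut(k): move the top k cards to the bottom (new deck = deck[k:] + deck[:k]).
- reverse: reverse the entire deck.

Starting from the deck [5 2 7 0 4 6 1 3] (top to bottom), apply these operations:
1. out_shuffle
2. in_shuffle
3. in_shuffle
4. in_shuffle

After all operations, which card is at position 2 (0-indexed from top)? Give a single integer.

Answer: 1

Derivation:
After op 1 (out_shuffle): [5 4 2 6 7 1 0 3]
After op 2 (in_shuffle): [7 5 1 4 0 2 3 6]
After op 3 (in_shuffle): [0 7 2 5 3 1 6 4]
After op 4 (in_shuffle): [3 0 1 7 6 2 4 5]
Position 2: card 1.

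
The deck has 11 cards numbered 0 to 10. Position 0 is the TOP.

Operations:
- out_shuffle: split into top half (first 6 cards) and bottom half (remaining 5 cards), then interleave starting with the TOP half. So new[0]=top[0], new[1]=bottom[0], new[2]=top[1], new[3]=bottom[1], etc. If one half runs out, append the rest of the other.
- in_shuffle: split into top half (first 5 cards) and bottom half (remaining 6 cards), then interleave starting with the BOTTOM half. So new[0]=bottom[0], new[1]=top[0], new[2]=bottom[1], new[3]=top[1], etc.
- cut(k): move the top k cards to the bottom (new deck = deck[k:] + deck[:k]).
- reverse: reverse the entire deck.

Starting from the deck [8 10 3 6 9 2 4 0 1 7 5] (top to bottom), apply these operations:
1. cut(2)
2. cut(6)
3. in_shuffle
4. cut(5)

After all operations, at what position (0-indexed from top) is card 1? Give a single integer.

After op 1 (cut(2)): [3 6 9 2 4 0 1 7 5 8 10]
After op 2 (cut(6)): [1 7 5 8 10 3 6 9 2 4 0]
After op 3 (in_shuffle): [3 1 6 7 9 5 2 8 4 10 0]
After op 4 (cut(5)): [5 2 8 4 10 0 3 1 6 7 9]
Card 1 is at position 7.

Answer: 7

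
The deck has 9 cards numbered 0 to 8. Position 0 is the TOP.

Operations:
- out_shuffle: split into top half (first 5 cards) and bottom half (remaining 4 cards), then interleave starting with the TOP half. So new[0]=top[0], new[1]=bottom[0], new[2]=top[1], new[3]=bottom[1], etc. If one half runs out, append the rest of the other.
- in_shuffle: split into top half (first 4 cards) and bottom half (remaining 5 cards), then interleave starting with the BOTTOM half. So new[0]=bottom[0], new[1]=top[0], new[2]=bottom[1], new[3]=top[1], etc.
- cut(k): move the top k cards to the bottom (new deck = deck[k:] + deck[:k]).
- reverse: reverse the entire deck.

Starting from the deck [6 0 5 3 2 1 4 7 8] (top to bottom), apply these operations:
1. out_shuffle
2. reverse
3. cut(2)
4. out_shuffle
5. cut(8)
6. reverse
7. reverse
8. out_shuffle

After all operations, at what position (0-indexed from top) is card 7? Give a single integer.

Answer: 6

Derivation:
After op 1 (out_shuffle): [6 1 0 4 5 7 3 8 2]
After op 2 (reverse): [2 8 3 7 5 4 0 1 6]
After op 3 (cut(2)): [3 7 5 4 0 1 6 2 8]
After op 4 (out_shuffle): [3 1 7 6 5 2 4 8 0]
After op 5 (cut(8)): [0 3 1 7 6 5 2 4 8]
After op 6 (reverse): [8 4 2 5 6 7 1 3 0]
After op 7 (reverse): [0 3 1 7 6 5 2 4 8]
After op 8 (out_shuffle): [0 5 3 2 1 4 7 8 6]
Card 7 is at position 6.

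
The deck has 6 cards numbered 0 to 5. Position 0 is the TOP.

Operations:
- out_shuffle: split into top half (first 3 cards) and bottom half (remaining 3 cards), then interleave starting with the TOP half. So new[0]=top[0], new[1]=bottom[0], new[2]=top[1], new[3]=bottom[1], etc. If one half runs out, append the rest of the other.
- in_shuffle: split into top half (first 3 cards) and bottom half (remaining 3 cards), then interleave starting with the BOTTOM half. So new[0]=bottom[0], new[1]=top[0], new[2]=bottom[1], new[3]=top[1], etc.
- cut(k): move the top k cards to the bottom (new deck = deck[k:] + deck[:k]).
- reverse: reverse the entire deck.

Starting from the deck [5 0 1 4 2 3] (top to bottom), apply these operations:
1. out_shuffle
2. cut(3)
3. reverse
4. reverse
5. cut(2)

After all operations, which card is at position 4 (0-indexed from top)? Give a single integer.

Answer: 2

Derivation:
After op 1 (out_shuffle): [5 4 0 2 1 3]
After op 2 (cut(3)): [2 1 3 5 4 0]
After op 3 (reverse): [0 4 5 3 1 2]
After op 4 (reverse): [2 1 3 5 4 0]
After op 5 (cut(2)): [3 5 4 0 2 1]
Position 4: card 2.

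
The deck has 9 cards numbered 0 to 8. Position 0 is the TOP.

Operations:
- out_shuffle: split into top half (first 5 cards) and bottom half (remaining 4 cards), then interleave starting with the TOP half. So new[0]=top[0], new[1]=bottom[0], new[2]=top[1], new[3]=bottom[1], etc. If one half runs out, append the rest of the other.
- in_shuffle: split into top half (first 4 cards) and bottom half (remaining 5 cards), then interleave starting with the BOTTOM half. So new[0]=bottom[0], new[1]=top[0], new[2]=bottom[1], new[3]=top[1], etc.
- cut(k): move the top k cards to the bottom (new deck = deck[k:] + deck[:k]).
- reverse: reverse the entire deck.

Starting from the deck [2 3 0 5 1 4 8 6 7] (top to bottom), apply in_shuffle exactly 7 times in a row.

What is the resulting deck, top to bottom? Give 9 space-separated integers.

After op 1 (in_shuffle): [1 2 4 3 8 0 6 5 7]
After op 2 (in_shuffle): [8 1 0 2 6 4 5 3 7]
After op 3 (in_shuffle): [6 8 4 1 5 0 3 2 7]
After op 4 (in_shuffle): [5 6 0 8 3 4 2 1 7]
After op 5 (in_shuffle): [3 5 4 6 2 0 1 8 7]
After op 6 (in_shuffle): [2 3 0 5 1 4 8 6 7]
After op 7 (in_shuffle): [1 2 4 3 8 0 6 5 7]

Answer: 1 2 4 3 8 0 6 5 7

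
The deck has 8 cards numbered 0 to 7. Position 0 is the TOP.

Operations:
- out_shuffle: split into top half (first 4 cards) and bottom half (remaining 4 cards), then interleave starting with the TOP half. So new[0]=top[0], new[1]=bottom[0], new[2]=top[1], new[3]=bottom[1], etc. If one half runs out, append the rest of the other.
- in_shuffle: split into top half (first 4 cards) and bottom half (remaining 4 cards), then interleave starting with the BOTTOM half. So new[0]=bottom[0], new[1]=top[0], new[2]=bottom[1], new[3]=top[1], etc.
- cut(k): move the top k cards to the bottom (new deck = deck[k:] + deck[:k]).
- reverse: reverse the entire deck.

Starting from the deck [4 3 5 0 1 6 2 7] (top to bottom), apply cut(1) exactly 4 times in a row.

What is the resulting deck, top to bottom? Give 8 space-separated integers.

Answer: 1 6 2 7 4 3 5 0

Derivation:
After op 1 (cut(1)): [3 5 0 1 6 2 7 4]
After op 2 (cut(1)): [5 0 1 6 2 7 4 3]
After op 3 (cut(1)): [0 1 6 2 7 4 3 5]
After op 4 (cut(1)): [1 6 2 7 4 3 5 0]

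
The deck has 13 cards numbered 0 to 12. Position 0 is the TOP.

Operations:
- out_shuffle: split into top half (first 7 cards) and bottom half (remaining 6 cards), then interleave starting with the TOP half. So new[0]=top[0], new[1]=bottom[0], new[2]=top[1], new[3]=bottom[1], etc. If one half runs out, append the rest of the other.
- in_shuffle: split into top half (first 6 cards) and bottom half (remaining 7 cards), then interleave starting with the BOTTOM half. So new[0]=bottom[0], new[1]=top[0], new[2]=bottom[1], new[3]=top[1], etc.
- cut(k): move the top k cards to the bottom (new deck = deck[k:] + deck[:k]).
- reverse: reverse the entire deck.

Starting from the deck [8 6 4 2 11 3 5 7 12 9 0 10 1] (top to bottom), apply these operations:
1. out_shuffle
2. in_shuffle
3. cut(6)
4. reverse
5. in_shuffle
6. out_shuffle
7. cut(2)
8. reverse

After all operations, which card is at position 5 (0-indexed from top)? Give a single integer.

Answer: 2

Derivation:
After op 1 (out_shuffle): [8 7 6 12 4 9 2 0 11 10 3 1 5]
After op 2 (in_shuffle): [2 8 0 7 11 6 10 12 3 4 1 9 5]
After op 3 (cut(6)): [10 12 3 4 1 9 5 2 8 0 7 11 6]
After op 4 (reverse): [6 11 7 0 8 2 5 9 1 4 3 12 10]
After op 5 (in_shuffle): [5 6 9 11 1 7 4 0 3 8 12 2 10]
After op 6 (out_shuffle): [5 0 6 3 9 8 11 12 1 2 7 10 4]
After op 7 (cut(2)): [6 3 9 8 11 12 1 2 7 10 4 5 0]
After op 8 (reverse): [0 5 4 10 7 2 1 12 11 8 9 3 6]
Position 5: card 2.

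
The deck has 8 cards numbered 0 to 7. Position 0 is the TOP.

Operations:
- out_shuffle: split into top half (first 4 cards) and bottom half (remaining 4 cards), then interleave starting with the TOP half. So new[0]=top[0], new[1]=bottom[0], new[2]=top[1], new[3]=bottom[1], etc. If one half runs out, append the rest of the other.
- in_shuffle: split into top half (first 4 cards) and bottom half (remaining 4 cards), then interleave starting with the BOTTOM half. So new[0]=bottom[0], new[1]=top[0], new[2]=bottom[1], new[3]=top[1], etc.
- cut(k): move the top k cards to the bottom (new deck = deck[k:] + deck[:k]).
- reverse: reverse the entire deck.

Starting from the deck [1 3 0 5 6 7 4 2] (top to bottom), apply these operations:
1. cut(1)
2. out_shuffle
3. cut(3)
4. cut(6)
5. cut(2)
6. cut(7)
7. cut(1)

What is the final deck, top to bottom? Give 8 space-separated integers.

After op 1 (cut(1)): [3 0 5 6 7 4 2 1]
After op 2 (out_shuffle): [3 7 0 4 5 2 6 1]
After op 3 (cut(3)): [4 5 2 6 1 3 7 0]
After op 4 (cut(6)): [7 0 4 5 2 6 1 3]
After op 5 (cut(2)): [4 5 2 6 1 3 7 0]
After op 6 (cut(7)): [0 4 5 2 6 1 3 7]
After op 7 (cut(1)): [4 5 2 6 1 3 7 0]

Answer: 4 5 2 6 1 3 7 0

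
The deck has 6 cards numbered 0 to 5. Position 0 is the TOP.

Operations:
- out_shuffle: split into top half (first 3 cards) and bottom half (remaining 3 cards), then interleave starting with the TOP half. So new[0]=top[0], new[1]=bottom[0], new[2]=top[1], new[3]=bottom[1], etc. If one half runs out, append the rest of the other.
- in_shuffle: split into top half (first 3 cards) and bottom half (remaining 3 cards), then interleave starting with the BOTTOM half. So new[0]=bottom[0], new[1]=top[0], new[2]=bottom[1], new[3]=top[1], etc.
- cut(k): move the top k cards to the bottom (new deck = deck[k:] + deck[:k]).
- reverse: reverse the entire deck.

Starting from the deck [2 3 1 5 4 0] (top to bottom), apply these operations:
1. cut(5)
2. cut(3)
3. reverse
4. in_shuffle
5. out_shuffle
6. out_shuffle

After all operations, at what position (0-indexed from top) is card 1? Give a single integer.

Answer: 1

Derivation:
After op 1 (cut(5)): [0 2 3 1 5 4]
After op 2 (cut(3)): [1 5 4 0 2 3]
After op 3 (reverse): [3 2 0 4 5 1]
After op 4 (in_shuffle): [4 3 5 2 1 0]
After op 5 (out_shuffle): [4 2 3 1 5 0]
After op 6 (out_shuffle): [4 1 2 5 3 0]
Card 1 is at position 1.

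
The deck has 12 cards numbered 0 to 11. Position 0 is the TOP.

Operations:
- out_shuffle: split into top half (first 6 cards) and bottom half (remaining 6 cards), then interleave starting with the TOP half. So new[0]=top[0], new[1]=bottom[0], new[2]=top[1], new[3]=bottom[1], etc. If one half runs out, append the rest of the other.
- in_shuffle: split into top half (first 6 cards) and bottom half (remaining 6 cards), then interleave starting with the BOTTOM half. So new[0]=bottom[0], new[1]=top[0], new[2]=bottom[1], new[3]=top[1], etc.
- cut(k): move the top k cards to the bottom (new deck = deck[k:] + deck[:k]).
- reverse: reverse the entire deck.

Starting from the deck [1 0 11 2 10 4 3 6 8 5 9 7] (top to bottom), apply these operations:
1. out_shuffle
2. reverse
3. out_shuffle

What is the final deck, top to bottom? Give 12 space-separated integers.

After op 1 (out_shuffle): [1 3 0 6 11 8 2 5 10 9 4 7]
After op 2 (reverse): [7 4 9 10 5 2 8 11 6 0 3 1]
After op 3 (out_shuffle): [7 8 4 11 9 6 10 0 5 3 2 1]

Answer: 7 8 4 11 9 6 10 0 5 3 2 1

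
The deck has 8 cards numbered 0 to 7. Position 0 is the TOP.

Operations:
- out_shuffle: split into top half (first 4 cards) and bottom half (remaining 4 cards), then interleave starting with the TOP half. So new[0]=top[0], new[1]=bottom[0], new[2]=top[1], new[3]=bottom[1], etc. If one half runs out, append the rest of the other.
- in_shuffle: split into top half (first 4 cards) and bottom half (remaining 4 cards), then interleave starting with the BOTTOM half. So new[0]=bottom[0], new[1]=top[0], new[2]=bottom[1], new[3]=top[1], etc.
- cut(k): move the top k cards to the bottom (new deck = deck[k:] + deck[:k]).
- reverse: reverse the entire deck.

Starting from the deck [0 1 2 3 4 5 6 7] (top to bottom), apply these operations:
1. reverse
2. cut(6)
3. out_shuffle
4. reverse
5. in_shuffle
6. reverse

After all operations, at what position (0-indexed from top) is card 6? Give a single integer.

Answer: 4

Derivation:
After op 1 (reverse): [7 6 5 4 3 2 1 0]
After op 2 (cut(6)): [1 0 7 6 5 4 3 2]
After op 3 (out_shuffle): [1 5 0 4 7 3 6 2]
After op 4 (reverse): [2 6 3 7 4 0 5 1]
After op 5 (in_shuffle): [4 2 0 6 5 3 1 7]
After op 6 (reverse): [7 1 3 5 6 0 2 4]
Card 6 is at position 4.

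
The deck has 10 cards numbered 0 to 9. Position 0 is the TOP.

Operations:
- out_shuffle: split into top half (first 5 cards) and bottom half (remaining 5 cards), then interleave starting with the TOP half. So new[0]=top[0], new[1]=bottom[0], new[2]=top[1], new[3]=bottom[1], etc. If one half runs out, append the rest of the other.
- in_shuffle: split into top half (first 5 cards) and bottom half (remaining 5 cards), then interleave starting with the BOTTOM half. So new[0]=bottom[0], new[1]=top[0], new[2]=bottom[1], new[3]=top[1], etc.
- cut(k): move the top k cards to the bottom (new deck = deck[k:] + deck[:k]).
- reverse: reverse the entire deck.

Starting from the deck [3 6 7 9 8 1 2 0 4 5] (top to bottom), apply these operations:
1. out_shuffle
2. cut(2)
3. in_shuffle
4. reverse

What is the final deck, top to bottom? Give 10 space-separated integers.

Answer: 9 1 0 3 7 5 2 8 6 4

Derivation:
After op 1 (out_shuffle): [3 1 6 2 7 0 9 4 8 5]
After op 2 (cut(2)): [6 2 7 0 9 4 8 5 3 1]
After op 3 (in_shuffle): [4 6 8 2 5 7 3 0 1 9]
After op 4 (reverse): [9 1 0 3 7 5 2 8 6 4]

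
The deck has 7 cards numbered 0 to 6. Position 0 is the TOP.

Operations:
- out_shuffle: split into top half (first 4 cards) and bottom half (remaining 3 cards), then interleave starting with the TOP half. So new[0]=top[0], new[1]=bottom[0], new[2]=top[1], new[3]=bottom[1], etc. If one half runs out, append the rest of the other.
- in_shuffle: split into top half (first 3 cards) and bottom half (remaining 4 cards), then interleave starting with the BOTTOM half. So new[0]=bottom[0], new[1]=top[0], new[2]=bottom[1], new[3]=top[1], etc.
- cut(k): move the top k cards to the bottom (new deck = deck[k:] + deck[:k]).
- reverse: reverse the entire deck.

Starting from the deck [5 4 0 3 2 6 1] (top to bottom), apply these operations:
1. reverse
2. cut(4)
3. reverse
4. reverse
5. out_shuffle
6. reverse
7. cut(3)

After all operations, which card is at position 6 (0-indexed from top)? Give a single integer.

After op 1 (reverse): [1 6 2 3 0 4 5]
After op 2 (cut(4)): [0 4 5 1 6 2 3]
After op 3 (reverse): [3 2 6 1 5 4 0]
After op 4 (reverse): [0 4 5 1 6 2 3]
After op 5 (out_shuffle): [0 6 4 2 5 3 1]
After op 6 (reverse): [1 3 5 2 4 6 0]
After op 7 (cut(3)): [2 4 6 0 1 3 5]
Position 6: card 5.

Answer: 5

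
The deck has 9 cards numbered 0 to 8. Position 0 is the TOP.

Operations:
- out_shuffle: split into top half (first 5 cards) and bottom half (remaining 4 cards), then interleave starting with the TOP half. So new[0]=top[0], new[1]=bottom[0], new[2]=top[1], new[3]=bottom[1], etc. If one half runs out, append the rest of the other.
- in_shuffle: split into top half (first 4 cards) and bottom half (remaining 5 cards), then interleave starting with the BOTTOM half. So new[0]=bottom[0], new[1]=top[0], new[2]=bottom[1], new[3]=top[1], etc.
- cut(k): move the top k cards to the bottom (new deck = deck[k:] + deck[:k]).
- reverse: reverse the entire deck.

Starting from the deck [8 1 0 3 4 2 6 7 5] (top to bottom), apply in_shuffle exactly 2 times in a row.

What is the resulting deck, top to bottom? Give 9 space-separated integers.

After op 1 (in_shuffle): [4 8 2 1 6 0 7 3 5]
After op 2 (in_shuffle): [6 4 0 8 7 2 3 1 5]

Answer: 6 4 0 8 7 2 3 1 5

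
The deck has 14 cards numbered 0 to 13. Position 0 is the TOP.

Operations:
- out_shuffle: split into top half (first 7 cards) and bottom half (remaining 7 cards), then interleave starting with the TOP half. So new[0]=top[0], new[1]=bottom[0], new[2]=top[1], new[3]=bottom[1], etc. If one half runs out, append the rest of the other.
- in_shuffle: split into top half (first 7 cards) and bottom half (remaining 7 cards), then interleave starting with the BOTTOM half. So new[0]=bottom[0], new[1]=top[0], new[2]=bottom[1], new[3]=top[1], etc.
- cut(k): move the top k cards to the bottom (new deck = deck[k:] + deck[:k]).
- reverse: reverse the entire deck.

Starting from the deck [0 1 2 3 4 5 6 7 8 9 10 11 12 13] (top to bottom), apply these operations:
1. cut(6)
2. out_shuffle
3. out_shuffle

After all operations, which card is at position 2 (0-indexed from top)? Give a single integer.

Answer: 13

Derivation:
After op 1 (cut(6)): [6 7 8 9 10 11 12 13 0 1 2 3 4 5]
After op 2 (out_shuffle): [6 13 7 0 8 1 9 2 10 3 11 4 12 5]
After op 3 (out_shuffle): [6 2 13 10 7 3 0 11 8 4 1 12 9 5]
Position 2: card 13.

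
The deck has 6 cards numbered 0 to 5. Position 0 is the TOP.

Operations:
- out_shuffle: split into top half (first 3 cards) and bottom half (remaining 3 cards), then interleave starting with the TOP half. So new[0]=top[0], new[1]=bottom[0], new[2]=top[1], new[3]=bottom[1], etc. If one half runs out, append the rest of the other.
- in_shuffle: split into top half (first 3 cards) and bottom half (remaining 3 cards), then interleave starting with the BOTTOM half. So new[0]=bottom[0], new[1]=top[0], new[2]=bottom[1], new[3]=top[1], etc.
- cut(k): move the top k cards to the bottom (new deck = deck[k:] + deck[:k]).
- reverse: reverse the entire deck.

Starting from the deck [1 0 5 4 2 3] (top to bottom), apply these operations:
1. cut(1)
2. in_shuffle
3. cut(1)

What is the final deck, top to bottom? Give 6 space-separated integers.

After op 1 (cut(1)): [0 5 4 2 3 1]
After op 2 (in_shuffle): [2 0 3 5 1 4]
After op 3 (cut(1)): [0 3 5 1 4 2]

Answer: 0 3 5 1 4 2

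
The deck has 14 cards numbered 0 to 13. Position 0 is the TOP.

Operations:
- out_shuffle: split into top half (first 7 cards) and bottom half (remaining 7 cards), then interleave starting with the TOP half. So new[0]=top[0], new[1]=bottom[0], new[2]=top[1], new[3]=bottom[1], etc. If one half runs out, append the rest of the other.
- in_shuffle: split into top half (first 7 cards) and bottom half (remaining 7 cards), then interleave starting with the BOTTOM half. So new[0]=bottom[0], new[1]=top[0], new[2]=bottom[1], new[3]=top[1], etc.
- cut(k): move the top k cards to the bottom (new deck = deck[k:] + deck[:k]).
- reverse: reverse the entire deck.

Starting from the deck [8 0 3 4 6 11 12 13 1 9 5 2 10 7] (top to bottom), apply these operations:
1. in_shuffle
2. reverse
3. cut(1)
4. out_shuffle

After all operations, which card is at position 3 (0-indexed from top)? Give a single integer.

After op 1 (in_shuffle): [13 8 1 0 9 3 5 4 2 6 10 11 7 12]
After op 2 (reverse): [12 7 11 10 6 2 4 5 3 9 0 1 8 13]
After op 3 (cut(1)): [7 11 10 6 2 4 5 3 9 0 1 8 13 12]
After op 4 (out_shuffle): [7 3 11 9 10 0 6 1 2 8 4 13 5 12]
Position 3: card 9.

Answer: 9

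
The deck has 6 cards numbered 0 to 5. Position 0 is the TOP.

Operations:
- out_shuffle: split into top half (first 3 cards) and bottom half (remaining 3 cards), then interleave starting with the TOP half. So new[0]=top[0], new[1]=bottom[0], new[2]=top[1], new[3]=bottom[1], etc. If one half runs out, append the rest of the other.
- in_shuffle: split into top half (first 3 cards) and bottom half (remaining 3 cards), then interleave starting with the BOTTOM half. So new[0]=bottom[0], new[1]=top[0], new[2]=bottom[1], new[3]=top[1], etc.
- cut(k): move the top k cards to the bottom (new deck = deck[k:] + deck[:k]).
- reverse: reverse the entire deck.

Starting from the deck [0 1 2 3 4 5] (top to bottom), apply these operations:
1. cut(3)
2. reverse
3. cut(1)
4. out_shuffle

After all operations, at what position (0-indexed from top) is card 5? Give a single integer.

Answer: 4

Derivation:
After op 1 (cut(3)): [3 4 5 0 1 2]
After op 2 (reverse): [2 1 0 5 4 3]
After op 3 (cut(1)): [1 0 5 4 3 2]
After op 4 (out_shuffle): [1 4 0 3 5 2]
Card 5 is at position 4.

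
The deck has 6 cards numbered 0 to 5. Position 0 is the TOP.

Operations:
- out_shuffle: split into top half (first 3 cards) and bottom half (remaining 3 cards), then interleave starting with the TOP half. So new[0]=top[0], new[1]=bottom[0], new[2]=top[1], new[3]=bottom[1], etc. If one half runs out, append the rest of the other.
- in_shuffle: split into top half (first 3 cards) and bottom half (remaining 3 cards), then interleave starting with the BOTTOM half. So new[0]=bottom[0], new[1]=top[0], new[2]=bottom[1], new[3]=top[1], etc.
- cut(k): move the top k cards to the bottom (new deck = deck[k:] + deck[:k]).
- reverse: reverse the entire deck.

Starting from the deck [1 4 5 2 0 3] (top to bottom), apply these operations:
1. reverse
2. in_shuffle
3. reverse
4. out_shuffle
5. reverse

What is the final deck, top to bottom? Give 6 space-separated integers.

After op 1 (reverse): [3 0 2 5 4 1]
After op 2 (in_shuffle): [5 3 4 0 1 2]
After op 3 (reverse): [2 1 0 4 3 5]
After op 4 (out_shuffle): [2 4 1 3 0 5]
After op 5 (reverse): [5 0 3 1 4 2]

Answer: 5 0 3 1 4 2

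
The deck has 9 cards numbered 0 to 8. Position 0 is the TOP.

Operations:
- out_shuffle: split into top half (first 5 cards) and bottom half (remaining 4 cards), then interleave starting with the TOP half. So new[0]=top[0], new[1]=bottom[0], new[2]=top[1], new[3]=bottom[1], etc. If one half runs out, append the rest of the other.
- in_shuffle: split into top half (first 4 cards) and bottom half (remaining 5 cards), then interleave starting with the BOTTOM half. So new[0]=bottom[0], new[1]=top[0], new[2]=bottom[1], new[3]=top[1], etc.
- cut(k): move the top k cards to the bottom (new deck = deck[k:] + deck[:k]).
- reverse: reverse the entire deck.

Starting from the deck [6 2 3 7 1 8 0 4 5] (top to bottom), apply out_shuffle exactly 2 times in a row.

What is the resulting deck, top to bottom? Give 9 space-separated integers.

After op 1 (out_shuffle): [6 8 2 0 3 4 7 5 1]
After op 2 (out_shuffle): [6 4 8 7 2 5 0 1 3]

Answer: 6 4 8 7 2 5 0 1 3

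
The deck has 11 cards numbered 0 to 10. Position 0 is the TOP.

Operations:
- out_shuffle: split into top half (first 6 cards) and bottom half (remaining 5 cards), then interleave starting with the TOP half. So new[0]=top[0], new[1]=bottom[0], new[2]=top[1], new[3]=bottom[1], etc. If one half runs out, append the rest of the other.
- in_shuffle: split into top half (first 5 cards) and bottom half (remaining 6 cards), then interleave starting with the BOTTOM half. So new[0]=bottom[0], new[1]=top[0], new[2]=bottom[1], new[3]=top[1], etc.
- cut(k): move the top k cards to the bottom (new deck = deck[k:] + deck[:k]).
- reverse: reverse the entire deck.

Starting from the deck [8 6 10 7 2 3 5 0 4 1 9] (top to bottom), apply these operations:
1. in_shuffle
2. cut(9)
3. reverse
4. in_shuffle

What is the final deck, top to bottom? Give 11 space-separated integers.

After op 1 (in_shuffle): [3 8 5 6 0 10 4 7 1 2 9]
After op 2 (cut(9)): [2 9 3 8 5 6 0 10 4 7 1]
After op 3 (reverse): [1 7 4 10 0 6 5 8 3 9 2]
After op 4 (in_shuffle): [6 1 5 7 8 4 3 10 9 0 2]

Answer: 6 1 5 7 8 4 3 10 9 0 2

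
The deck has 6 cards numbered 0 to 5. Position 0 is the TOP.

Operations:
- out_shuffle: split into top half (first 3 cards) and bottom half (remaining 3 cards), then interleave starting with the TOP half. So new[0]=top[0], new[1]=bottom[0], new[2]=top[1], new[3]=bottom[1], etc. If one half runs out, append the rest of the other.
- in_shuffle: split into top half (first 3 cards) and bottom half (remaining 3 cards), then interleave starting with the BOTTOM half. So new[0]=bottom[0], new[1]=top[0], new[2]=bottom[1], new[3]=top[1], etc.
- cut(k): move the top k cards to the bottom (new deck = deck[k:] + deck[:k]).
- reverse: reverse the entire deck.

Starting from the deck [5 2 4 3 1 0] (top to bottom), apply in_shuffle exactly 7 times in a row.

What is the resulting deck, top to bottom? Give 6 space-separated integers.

After op 1 (in_shuffle): [3 5 1 2 0 4]
After op 2 (in_shuffle): [2 3 0 5 4 1]
After op 3 (in_shuffle): [5 2 4 3 1 0]
After op 4 (in_shuffle): [3 5 1 2 0 4]
After op 5 (in_shuffle): [2 3 0 5 4 1]
After op 6 (in_shuffle): [5 2 4 3 1 0]
After op 7 (in_shuffle): [3 5 1 2 0 4]

Answer: 3 5 1 2 0 4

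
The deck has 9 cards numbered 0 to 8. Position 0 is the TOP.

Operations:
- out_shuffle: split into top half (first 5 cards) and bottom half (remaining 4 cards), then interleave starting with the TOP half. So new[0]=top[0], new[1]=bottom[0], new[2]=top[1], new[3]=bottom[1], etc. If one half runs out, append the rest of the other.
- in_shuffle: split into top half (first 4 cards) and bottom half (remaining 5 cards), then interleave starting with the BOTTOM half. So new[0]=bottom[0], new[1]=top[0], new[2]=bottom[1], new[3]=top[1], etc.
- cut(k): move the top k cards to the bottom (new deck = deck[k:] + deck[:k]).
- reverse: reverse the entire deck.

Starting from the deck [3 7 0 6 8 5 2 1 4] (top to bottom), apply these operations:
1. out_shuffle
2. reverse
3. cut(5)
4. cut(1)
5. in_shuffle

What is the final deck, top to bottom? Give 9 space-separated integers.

After op 1 (out_shuffle): [3 5 7 2 0 1 6 4 8]
After op 2 (reverse): [8 4 6 1 0 2 7 5 3]
After op 3 (cut(5)): [2 7 5 3 8 4 6 1 0]
After op 4 (cut(1)): [7 5 3 8 4 6 1 0 2]
After op 5 (in_shuffle): [4 7 6 5 1 3 0 8 2]

Answer: 4 7 6 5 1 3 0 8 2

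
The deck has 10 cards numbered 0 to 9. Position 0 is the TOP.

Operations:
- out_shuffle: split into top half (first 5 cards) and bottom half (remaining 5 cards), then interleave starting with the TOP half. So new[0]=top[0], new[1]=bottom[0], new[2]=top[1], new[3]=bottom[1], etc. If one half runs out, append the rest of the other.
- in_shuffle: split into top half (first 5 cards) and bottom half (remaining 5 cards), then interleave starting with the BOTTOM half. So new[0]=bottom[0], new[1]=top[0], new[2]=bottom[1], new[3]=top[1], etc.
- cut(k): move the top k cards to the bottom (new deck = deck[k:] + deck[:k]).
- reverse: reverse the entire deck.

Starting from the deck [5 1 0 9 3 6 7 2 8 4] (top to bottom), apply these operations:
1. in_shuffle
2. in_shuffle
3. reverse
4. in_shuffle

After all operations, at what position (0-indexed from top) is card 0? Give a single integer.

Answer: 8

Derivation:
After op 1 (in_shuffle): [6 5 7 1 2 0 8 9 4 3]
After op 2 (in_shuffle): [0 6 8 5 9 7 4 1 3 2]
After op 3 (reverse): [2 3 1 4 7 9 5 8 6 0]
After op 4 (in_shuffle): [9 2 5 3 8 1 6 4 0 7]
Card 0 is at position 8.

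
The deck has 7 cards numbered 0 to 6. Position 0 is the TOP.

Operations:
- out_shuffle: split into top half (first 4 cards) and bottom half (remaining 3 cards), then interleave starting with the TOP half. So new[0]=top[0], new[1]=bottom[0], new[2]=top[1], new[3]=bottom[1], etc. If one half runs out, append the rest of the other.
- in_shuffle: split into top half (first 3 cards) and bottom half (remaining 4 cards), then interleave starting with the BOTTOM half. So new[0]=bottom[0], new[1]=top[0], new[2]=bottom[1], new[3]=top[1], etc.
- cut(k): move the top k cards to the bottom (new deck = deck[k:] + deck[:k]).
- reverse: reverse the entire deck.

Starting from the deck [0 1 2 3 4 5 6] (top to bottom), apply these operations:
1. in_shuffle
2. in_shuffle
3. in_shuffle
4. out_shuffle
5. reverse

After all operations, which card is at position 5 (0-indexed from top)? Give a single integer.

After op 1 (in_shuffle): [3 0 4 1 5 2 6]
After op 2 (in_shuffle): [1 3 5 0 2 4 6]
After op 3 (in_shuffle): [0 1 2 3 4 5 6]
After op 4 (out_shuffle): [0 4 1 5 2 6 3]
After op 5 (reverse): [3 6 2 5 1 4 0]
Position 5: card 4.

Answer: 4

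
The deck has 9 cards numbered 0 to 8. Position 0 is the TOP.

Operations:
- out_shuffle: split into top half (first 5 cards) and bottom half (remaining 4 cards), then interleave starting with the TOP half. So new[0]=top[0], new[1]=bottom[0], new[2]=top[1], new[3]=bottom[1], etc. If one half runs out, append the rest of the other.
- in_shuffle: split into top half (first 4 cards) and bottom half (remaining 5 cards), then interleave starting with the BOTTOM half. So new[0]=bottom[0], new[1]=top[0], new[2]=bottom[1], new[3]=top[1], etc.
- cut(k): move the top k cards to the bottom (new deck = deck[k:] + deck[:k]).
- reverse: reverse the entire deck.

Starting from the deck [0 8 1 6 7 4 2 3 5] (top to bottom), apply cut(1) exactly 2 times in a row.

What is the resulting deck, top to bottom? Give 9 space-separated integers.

Answer: 1 6 7 4 2 3 5 0 8

Derivation:
After op 1 (cut(1)): [8 1 6 7 4 2 3 5 0]
After op 2 (cut(1)): [1 6 7 4 2 3 5 0 8]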